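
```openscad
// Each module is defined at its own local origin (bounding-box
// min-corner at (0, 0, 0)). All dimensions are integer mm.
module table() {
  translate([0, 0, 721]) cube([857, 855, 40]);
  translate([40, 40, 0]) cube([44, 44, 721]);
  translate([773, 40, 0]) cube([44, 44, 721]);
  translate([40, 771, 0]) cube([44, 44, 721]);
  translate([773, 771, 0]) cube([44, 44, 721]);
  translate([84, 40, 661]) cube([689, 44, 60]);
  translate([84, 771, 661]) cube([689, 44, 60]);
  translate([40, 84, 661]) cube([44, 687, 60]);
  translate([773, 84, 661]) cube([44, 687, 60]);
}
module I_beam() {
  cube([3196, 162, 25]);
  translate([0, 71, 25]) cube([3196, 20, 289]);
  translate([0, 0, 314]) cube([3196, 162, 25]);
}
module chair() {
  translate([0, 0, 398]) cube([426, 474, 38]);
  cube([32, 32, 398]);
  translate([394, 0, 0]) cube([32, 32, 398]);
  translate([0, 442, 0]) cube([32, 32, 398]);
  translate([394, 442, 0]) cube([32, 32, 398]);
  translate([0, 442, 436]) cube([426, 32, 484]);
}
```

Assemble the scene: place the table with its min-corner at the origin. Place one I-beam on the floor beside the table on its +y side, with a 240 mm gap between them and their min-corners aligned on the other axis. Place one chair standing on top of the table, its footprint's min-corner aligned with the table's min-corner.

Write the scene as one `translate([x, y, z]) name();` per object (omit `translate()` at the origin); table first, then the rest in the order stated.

table();
translate([0, 1095, 0]) I_beam();
translate([0, 0, 761]) chair();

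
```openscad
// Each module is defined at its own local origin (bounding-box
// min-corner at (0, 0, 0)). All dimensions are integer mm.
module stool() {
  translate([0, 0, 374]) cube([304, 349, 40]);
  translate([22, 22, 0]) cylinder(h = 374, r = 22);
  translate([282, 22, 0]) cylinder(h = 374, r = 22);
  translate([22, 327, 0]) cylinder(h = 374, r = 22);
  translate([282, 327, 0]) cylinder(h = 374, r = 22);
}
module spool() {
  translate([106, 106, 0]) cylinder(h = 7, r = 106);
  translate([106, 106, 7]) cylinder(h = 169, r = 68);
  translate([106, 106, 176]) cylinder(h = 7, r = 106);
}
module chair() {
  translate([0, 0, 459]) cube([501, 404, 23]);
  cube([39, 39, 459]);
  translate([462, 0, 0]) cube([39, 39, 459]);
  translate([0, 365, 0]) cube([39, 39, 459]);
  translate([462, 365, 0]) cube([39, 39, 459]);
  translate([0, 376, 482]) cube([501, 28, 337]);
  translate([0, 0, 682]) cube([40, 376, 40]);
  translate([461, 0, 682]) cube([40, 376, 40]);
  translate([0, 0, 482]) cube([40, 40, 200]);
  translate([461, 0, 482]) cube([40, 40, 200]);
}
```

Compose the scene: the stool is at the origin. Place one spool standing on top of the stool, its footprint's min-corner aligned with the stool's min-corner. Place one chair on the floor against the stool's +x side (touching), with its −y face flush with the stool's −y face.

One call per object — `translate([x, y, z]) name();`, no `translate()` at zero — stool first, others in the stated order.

stool();
translate([0, 0, 414]) spool();
translate([304, 0, 0]) chair();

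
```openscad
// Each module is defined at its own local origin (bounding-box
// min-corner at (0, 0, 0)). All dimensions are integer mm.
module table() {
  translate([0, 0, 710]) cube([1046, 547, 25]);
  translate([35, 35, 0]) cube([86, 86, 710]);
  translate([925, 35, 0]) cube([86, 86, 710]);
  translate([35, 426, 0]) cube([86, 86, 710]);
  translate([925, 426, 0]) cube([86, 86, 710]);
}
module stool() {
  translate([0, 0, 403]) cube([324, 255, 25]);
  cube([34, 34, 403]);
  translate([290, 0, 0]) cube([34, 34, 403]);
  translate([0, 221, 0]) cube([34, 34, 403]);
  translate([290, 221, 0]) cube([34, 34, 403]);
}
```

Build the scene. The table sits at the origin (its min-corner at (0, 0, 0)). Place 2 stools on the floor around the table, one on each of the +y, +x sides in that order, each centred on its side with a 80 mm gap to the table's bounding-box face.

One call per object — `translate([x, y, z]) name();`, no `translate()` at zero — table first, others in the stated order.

table();
translate([361, 627, 0]) stool();
translate([1126, 146, 0]) stool();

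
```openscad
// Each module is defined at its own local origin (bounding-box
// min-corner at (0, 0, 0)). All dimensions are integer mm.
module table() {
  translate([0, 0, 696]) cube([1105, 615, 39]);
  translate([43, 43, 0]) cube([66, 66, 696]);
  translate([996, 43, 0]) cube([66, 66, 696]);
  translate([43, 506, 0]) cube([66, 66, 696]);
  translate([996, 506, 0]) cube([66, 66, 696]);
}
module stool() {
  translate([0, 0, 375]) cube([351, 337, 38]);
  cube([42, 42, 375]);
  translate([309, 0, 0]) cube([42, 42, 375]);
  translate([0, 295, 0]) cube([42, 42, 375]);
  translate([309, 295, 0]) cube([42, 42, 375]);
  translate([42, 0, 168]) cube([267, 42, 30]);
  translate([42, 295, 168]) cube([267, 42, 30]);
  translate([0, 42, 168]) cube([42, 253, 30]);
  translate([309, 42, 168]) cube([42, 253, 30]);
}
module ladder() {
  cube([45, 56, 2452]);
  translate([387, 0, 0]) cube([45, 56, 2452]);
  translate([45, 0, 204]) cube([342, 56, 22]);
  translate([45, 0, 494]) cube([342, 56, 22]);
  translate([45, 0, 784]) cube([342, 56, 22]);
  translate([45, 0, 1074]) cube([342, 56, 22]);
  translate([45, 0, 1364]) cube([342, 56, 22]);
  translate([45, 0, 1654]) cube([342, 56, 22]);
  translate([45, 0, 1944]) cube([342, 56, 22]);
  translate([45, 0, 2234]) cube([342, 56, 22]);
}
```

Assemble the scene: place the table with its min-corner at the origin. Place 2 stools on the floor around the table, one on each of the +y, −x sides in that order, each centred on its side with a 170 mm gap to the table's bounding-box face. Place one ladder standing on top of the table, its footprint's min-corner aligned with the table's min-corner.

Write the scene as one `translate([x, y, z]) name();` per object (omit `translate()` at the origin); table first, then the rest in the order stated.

table();
translate([377, 785, 0]) stool();
translate([-521, 139, 0]) stool();
translate([0, 0, 735]) ladder();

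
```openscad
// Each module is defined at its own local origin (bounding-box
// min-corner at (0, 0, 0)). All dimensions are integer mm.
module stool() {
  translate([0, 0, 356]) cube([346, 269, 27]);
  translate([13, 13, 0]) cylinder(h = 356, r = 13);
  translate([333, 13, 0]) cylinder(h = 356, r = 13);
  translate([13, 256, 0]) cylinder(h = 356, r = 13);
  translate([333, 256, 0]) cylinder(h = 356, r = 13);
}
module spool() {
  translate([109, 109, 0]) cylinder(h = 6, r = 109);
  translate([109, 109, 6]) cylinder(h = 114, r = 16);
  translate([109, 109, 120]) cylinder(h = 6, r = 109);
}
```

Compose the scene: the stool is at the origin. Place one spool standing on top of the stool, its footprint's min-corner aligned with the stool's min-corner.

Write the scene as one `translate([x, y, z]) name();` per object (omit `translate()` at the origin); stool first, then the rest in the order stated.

stool();
translate([0, 0, 383]) spool();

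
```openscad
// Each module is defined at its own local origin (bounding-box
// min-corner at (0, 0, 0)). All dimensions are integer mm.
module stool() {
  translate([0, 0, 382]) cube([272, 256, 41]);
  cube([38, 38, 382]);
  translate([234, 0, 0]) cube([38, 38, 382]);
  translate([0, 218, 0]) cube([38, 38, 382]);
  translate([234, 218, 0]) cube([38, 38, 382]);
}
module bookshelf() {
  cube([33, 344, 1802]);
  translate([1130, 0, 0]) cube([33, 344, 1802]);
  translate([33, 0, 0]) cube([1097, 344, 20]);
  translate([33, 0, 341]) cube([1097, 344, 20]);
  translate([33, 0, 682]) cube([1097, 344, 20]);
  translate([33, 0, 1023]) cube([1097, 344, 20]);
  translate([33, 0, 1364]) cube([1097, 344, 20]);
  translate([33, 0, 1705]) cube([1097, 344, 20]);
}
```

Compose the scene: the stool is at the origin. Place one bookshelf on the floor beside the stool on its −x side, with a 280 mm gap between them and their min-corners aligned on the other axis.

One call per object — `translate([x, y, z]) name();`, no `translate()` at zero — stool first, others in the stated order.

stool();
translate([-1443, 0, 0]) bookshelf();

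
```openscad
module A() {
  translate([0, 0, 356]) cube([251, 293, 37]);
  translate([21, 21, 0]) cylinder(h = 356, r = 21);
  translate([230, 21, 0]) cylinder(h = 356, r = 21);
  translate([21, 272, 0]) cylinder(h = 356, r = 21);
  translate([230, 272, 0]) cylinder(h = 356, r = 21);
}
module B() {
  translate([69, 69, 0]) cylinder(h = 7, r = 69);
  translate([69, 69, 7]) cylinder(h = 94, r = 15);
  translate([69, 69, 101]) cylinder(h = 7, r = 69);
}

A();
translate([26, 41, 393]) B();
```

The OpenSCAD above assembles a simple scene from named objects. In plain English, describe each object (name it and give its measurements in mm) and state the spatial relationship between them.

A is a four-legged stool. The seat is a 251×293×37 mm slab whose top surface is at z = 393 mm; four round legs, each 42 mm in diameter, run from the floor (z = 0) to the underside of the seat, each leg's axis is inset half a diameter from the nearest pair of seat edges (so the leg's bounding box is flush with the corner).

B is a spool: two coaxial disc flanges of radius 69 mm and thickness 7 mm, joined by a core cylinder of radius 15 mm and height 94 mm. The lower flange rests on z = 0 and the three cylinders share a vertical axis.

The spool is on top of the stool.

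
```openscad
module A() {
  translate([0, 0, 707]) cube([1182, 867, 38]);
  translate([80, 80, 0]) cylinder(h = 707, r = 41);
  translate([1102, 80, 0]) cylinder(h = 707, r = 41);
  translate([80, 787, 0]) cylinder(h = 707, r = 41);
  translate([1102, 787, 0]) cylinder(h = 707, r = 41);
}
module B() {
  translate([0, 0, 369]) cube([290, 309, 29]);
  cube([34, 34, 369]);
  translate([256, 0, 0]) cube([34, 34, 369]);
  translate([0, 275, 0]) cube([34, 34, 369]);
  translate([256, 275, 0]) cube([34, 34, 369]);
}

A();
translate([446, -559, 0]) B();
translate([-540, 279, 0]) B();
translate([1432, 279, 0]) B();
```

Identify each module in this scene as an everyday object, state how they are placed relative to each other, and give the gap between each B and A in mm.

Each stool's nearest face is 250 mm from the table's bounding box.

A is a table. B is a stool. Three stools sit around the table at the −y, −x, +x sides. The gap between each stool and the table is 250 mm.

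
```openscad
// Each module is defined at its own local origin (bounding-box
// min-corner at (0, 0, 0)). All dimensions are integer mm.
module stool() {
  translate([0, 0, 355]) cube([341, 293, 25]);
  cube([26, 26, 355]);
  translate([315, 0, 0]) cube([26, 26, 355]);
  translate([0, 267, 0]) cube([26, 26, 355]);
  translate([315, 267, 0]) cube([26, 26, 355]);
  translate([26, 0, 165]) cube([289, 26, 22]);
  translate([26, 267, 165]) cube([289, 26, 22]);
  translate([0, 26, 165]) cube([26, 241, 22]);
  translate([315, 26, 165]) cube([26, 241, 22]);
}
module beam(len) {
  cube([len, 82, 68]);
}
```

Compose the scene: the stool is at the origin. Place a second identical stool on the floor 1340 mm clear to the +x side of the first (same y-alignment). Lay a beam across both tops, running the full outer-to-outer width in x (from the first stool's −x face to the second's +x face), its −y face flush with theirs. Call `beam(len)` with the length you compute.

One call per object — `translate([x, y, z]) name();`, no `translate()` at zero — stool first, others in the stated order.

stool();
translate([1681, 0, 0]) stool();
translate([0, 0, 380]) beam(2022);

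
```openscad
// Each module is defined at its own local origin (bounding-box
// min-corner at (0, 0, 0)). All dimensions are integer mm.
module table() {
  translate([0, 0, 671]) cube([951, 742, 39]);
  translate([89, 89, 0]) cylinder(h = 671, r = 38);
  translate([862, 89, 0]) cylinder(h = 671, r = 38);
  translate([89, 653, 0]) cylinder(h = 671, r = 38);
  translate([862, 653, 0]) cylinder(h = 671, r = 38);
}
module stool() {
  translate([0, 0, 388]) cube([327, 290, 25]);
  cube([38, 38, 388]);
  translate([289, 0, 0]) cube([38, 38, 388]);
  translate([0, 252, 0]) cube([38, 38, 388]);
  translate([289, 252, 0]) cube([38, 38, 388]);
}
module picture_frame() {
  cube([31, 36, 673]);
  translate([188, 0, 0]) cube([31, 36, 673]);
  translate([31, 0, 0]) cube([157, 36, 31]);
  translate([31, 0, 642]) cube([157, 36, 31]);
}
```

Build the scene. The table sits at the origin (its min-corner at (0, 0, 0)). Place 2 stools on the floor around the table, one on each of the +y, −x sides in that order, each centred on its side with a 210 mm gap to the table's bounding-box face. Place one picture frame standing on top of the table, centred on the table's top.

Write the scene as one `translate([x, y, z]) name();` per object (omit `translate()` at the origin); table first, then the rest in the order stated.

table();
translate([312, 952, 0]) stool();
translate([-537, 226, 0]) stool();
translate([366, 353, 710]) picture_frame();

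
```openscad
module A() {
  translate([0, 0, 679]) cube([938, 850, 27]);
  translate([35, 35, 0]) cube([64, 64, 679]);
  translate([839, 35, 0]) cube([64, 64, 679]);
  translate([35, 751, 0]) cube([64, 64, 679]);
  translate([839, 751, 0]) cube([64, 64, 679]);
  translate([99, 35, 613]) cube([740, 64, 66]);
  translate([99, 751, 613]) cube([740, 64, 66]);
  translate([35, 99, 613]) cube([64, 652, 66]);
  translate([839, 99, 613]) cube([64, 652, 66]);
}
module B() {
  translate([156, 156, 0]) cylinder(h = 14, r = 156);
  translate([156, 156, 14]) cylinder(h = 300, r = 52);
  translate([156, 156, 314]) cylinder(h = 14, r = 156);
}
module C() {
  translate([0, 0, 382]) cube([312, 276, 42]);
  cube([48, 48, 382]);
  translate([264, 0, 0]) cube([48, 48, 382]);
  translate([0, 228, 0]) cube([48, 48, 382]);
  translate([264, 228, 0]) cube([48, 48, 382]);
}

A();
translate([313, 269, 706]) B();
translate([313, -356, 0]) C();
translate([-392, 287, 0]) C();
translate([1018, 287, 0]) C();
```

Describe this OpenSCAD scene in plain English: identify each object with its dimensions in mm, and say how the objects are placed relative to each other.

A is a table with a 938×850 mm rectangular top, 27 mm thick, top surface at z = 706 mm, supported by four 64×64 mm square legs, each inset 35 mm from the nearest pair of top edges, running from the floor. Four apron rails, 64 mm thick and 66 mm tall, run between adjacent legs with their top edges flush with the underside of the top and their outer faces flush with the legs' outer faces.

B is a spool: two coaxial disc flanges of radius 156 mm and thickness 14 mm, joined by a core cylinder of radius 52 mm and height 300 mm. The lower flange rests on z = 0 and the three cylinders share a vertical axis.

C is a four-legged stool. The seat is 312×276 mm, 42 mm thick, top at z = 424 mm. It stands on four square legs, each 48×48 mm in cross-section, from z = 0 to the seat underside, each flush with a corner of the seat.

The spool is on top of the table, centred. Three stools sit around the table at the −y, −x, +x sides.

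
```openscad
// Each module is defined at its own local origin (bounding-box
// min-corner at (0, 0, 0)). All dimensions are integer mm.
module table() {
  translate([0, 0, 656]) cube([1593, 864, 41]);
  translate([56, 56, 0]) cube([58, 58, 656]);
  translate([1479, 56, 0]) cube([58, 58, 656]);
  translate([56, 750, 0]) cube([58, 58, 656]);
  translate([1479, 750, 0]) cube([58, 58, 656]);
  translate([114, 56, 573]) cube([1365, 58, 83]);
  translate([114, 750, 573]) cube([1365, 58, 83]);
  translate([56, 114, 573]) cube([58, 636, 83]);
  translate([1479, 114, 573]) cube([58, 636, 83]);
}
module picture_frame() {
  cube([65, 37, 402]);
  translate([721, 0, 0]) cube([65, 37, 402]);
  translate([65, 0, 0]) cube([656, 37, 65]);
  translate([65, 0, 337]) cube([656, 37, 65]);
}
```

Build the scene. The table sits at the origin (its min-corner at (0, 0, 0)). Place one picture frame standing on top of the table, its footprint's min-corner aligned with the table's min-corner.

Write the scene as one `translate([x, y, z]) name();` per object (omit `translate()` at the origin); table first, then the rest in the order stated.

table();
translate([0, 0, 697]) picture_frame();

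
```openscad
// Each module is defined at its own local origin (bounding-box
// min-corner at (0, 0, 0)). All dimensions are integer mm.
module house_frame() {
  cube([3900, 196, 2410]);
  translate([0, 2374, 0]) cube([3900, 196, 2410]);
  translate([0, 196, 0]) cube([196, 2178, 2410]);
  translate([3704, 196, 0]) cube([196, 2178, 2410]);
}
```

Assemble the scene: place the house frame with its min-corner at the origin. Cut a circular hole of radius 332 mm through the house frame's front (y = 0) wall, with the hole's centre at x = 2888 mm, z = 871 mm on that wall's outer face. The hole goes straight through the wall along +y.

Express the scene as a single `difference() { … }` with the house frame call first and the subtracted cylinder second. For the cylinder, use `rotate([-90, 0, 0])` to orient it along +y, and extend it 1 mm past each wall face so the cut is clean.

difference() {
  house_frame();
  translate([2888, -1, 871]) rotate([-90, 0, 0]) cylinder(h = 198, r = 332);
}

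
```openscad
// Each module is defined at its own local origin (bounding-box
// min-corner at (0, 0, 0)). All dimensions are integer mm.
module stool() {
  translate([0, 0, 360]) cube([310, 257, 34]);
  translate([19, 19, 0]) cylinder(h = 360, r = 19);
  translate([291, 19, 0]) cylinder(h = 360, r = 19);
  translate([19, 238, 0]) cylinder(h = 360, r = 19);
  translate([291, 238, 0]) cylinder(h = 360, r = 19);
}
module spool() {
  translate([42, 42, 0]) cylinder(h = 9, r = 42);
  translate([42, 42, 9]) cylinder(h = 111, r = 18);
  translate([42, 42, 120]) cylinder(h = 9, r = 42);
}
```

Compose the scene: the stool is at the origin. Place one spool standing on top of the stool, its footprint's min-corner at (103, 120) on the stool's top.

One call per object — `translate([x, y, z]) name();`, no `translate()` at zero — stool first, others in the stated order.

stool();
translate([103, 120, 394]) spool();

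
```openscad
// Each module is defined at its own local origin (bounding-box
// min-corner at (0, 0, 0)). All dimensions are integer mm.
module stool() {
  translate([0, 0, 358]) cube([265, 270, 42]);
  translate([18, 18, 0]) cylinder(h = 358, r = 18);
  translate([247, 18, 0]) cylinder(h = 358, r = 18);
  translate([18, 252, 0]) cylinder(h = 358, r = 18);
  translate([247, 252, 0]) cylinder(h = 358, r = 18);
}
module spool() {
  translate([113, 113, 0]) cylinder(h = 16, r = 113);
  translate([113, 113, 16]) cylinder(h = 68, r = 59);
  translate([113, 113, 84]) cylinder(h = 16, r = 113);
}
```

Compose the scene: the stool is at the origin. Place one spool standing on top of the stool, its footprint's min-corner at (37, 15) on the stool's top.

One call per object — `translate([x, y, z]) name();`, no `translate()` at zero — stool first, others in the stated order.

stool();
translate([37, 15, 400]) spool();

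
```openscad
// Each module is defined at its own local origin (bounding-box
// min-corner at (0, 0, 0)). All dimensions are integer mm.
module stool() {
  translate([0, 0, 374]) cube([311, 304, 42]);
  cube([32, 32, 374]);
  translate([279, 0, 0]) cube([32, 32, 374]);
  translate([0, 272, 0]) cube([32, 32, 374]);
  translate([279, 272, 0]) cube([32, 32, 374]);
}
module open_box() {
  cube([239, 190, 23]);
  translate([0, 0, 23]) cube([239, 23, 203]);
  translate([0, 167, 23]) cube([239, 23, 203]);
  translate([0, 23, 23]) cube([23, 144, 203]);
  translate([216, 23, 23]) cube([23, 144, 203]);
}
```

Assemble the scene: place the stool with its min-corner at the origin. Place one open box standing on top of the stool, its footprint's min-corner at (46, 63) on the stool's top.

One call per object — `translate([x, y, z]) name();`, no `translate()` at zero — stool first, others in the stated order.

stool();
translate([46, 63, 416]) open_box();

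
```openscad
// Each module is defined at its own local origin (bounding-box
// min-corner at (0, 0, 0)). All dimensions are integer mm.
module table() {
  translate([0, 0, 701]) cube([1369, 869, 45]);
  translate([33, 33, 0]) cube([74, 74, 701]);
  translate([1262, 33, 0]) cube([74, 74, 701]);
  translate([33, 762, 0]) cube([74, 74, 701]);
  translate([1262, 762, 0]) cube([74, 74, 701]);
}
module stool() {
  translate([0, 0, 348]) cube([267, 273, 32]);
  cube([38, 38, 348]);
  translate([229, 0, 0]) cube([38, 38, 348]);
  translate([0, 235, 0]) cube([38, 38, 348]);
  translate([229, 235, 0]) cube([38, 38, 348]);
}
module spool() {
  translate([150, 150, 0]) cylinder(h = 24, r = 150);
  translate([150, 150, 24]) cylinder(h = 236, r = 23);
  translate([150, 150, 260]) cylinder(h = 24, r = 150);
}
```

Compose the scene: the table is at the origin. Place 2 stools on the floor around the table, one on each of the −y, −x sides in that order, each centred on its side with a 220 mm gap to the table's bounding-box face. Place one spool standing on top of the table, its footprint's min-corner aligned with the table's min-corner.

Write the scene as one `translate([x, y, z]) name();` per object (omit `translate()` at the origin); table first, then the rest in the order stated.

table();
translate([551, -493, 0]) stool();
translate([-487, 298, 0]) stool();
translate([0, 0, 746]) spool();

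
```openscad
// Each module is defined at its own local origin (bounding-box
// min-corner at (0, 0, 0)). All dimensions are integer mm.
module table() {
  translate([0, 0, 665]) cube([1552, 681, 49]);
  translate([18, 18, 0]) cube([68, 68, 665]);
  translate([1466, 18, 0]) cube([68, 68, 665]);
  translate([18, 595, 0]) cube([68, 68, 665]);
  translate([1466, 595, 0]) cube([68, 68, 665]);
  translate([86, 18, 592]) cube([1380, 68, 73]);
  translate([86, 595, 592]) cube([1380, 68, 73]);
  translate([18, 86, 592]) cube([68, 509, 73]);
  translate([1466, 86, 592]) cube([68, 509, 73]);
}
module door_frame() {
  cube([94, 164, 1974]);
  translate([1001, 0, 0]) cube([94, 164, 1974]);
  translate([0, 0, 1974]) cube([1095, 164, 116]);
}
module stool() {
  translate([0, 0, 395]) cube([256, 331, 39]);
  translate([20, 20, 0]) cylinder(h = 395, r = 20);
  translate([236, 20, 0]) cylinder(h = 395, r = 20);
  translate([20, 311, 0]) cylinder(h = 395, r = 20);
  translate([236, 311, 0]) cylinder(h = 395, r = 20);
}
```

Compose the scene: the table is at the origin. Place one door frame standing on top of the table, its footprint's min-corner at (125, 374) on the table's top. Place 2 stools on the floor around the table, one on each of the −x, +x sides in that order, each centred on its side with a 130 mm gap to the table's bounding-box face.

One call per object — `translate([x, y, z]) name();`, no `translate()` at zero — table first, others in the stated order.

table();
translate([125, 374, 714]) door_frame();
translate([-386, 175, 0]) stool();
translate([1682, 175, 0]) stool();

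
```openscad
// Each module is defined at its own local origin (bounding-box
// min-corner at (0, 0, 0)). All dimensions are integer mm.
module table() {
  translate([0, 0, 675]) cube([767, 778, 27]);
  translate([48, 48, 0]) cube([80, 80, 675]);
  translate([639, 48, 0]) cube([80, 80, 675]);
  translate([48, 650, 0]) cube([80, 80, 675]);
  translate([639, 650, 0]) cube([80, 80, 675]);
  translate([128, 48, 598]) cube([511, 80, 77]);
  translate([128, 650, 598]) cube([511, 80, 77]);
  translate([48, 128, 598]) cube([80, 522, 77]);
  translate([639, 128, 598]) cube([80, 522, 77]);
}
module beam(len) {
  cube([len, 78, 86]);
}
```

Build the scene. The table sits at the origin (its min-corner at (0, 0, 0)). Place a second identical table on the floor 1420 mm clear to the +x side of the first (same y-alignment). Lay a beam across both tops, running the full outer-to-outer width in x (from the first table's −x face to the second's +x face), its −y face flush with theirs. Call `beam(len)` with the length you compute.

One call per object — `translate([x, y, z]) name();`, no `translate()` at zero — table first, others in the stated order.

table();
translate([2187, 0, 0]) table();
translate([0, 0, 702]) beam(2954);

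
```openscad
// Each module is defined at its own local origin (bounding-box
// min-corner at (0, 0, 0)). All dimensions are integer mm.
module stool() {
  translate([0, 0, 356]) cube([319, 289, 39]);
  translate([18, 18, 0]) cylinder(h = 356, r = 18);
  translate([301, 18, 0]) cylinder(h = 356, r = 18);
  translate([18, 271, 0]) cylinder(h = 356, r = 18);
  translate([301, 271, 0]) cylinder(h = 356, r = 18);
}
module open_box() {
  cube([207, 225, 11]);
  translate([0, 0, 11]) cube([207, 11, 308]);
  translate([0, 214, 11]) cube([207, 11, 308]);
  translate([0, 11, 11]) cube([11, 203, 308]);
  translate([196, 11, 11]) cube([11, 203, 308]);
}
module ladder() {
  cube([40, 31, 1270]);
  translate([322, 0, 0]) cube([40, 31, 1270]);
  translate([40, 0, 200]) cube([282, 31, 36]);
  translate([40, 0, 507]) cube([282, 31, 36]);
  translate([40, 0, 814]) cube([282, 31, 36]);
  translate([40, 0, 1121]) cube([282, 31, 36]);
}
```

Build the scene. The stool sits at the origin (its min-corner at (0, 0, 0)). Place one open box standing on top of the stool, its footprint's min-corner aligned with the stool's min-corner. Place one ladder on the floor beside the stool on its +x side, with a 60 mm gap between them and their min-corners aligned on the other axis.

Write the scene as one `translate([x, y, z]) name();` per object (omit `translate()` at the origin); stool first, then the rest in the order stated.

stool();
translate([0, 0, 395]) open_box();
translate([379, 0, 0]) ladder();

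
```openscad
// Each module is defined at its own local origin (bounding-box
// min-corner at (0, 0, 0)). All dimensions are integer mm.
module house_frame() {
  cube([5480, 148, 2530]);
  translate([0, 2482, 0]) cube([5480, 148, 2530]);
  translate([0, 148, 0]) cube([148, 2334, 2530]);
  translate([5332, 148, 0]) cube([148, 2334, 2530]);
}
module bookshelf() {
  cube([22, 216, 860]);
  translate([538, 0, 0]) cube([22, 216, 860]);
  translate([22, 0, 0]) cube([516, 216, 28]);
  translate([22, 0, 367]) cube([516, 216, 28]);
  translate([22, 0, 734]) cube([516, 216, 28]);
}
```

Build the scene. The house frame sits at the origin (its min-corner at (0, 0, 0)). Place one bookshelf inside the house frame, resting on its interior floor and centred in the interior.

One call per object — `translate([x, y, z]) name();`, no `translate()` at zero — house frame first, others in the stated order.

house_frame();
translate([2460, 1207, 0]) bookshelf();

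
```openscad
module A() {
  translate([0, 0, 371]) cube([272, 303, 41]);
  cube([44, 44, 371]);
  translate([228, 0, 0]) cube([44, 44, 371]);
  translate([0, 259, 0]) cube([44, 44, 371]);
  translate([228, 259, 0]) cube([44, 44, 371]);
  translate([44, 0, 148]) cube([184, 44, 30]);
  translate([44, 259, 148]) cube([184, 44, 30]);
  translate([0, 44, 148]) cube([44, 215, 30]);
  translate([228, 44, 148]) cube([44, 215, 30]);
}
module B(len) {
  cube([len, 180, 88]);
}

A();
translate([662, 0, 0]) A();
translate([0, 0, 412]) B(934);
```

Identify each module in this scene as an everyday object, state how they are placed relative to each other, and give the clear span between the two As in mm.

A is a stool. B is a beam. A beam spans the tops of two stools. The clear span between the two stools is 390 mm.

Second stool starts at x = 662; first ends at x = 272; clear span = 662 − 272 = 390 mm.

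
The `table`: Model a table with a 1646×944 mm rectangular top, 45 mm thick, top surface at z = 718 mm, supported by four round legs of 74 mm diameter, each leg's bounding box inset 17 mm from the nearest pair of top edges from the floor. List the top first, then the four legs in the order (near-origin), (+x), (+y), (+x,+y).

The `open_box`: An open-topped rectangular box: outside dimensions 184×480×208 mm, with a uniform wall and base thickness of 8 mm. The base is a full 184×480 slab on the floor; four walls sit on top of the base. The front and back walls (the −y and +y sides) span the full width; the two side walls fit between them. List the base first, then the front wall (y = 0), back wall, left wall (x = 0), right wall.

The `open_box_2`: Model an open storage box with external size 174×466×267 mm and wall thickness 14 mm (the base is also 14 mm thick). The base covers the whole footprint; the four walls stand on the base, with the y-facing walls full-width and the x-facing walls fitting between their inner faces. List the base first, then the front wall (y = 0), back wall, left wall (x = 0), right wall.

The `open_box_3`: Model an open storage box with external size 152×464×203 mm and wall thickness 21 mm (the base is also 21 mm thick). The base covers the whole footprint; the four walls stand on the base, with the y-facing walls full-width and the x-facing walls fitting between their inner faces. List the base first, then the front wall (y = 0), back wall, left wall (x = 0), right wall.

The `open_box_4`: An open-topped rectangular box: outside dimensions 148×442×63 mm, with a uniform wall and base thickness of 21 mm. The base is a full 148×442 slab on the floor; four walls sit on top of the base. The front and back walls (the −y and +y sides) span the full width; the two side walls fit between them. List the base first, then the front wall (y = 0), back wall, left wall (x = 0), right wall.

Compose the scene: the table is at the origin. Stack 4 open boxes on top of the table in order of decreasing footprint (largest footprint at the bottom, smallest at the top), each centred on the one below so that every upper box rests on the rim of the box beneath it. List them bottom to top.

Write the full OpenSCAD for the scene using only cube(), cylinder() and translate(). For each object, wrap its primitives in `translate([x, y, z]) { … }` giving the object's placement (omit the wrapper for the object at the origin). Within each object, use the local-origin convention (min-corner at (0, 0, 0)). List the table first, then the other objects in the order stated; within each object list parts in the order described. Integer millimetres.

translate([0, 0, 673]) cube([1646, 944, 45]);
translate([54, 54, 0]) cylinder(h = 673, r = 37);
translate([1592, 54, 0]) cylinder(h = 673, r = 37);
translate([54, 890, 0]) cylinder(h = 673, r = 37);
translate([1592, 890, 0]) cylinder(h = 673, r = 37);
translate([731, 232, 718]) {
  cube([184, 480, 8]);
  translate([0, 0, 8]) cube([184, 8, 200]);
  translate([0, 472, 8]) cube([184, 8, 200]);
  translate([0, 8, 8]) cube([8, 464, 200]);
  translate([176, 8, 8]) cube([8, 464, 200]);
}
translate([736, 239, 926]) {
  cube([174, 466, 14]);
  translate([0, 0, 14]) cube([174, 14, 253]);
  translate([0, 452, 14]) cube([174, 14, 253]);
  translate([0, 14, 14]) cube([14, 438, 253]);
  translate([160, 14, 14]) cube([14, 438, 253]);
}
translate([747, 240, 1193]) {
  cube([152, 464, 21]);
  translate([0, 0, 21]) cube([152, 21, 182]);
  translate([0, 443, 21]) cube([152, 21, 182]);
  translate([0, 21, 21]) cube([21, 422, 182]);
  translate([131, 21, 21]) cube([21, 422, 182]);
}
translate([749, 251, 1396]) {
  cube([148, 442, 21]);
  translate([0, 0, 21]) cube([148, 21, 42]);
  translate([0, 421, 21]) cube([148, 21, 42]);
  translate([0, 21, 21]) cube([21, 400, 42]);
  translate([127, 21, 21]) cube([21, 400, 42]);
}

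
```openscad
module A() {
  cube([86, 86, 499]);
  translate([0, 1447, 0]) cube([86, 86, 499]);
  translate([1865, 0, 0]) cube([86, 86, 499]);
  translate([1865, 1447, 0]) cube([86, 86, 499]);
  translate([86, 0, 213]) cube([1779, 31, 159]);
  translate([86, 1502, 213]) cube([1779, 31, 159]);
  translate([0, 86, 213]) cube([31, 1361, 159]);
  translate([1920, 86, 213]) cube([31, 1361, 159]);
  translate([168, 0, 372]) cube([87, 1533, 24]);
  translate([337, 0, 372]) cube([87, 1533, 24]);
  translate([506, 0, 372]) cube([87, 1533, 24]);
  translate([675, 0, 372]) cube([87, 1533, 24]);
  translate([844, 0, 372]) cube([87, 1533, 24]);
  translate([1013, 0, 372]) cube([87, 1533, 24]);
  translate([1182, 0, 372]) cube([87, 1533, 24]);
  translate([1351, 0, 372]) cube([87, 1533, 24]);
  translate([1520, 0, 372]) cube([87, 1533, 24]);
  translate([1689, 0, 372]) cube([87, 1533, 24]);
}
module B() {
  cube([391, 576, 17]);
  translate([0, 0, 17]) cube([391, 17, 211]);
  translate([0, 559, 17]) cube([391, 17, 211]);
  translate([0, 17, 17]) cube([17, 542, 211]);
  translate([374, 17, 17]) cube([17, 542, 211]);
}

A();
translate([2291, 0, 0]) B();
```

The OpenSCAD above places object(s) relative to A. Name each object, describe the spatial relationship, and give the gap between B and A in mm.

The open box's nearest face is 340 mm from the bed frame's +x face.

A is a bed frame. B is an open box. The open box is on the floor beside the bed frame on its +x side. The gap between the open box and the bed frame is 340 mm.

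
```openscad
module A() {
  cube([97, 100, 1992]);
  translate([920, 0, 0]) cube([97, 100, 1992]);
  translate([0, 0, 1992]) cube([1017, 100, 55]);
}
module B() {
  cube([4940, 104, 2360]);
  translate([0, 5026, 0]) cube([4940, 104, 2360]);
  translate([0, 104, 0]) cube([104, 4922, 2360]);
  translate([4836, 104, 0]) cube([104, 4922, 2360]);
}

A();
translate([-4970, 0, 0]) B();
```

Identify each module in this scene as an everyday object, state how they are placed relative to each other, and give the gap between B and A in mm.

The house frame's nearest face is 30 mm from the door frame's −x face.

A is a door frame. B is a house frame. The house frame is on the floor beside the door frame on its −x side. The gap between the house frame and the door frame is 30 mm.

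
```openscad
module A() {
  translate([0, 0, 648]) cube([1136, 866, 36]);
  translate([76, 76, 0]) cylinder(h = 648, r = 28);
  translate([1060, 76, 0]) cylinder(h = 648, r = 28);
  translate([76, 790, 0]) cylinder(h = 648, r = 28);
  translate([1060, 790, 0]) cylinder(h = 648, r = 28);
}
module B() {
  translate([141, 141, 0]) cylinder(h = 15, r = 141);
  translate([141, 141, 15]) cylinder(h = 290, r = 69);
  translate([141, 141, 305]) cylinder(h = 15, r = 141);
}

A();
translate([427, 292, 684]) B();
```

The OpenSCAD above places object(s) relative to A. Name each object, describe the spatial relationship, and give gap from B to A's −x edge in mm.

A is a table. B is a spool. The spool is on top of the table, centred. The gap from the spool to the table's −x edge is 427 mm.

The spool's min-x is at 427; the table's min-x is 0; gap = 427 mm.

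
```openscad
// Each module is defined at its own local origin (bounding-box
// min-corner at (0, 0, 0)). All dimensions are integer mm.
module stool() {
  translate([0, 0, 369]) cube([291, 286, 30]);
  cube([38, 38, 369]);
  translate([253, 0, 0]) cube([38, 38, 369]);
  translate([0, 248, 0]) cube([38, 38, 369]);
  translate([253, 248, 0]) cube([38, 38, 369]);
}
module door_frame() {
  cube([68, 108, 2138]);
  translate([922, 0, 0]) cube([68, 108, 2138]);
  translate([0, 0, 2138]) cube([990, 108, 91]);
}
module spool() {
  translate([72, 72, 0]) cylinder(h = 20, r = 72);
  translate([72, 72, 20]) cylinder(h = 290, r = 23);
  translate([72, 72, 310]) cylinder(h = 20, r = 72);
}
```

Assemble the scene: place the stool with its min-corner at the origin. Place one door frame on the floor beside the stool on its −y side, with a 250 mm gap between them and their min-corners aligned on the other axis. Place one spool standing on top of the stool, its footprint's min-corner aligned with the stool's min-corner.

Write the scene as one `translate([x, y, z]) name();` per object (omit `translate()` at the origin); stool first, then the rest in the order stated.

stool();
translate([0, -358, 0]) door_frame();
translate([0, 0, 399]) spool();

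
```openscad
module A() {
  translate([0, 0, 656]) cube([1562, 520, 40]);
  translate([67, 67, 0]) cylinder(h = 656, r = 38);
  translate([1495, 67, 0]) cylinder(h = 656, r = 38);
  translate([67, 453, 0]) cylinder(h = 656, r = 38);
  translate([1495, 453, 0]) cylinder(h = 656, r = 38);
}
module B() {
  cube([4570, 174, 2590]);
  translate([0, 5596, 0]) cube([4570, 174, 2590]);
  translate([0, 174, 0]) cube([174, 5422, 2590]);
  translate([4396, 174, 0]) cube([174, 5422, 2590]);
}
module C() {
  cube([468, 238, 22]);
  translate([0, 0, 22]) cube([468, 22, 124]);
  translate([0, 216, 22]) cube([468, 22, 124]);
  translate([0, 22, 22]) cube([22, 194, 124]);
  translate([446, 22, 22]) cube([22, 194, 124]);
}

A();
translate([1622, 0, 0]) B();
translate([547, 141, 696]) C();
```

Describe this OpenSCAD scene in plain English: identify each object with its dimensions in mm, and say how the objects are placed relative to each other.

A is a rectangular dining table. The top is 1562×520×40 mm with its upper surface at z = 696 mm. It stands on four round legs of 76 mm diameter, each leg's bounding box inset 29 mm from the nearest pair of top edges, running from the floor to the underside of the top.

B is a box-shaped house frame (walls only): outside footprint 4570×5770 mm, wall height 2590 mm, wall thickness 174 mm. The two y-facing walls run the full x-width; the two x-facing walls fit between the inner faces of the y-facing walls.

C is an open-topped rectangular box: outside dimensions 468×238×146 mm, with a uniform wall and base thickness of 22 mm. The base is a full 468×238 slab on the floor; four walls sit on top of the base. The front and back walls (the −y and +y sides) span the full width; the two side walls fit between them.

The house frame is on the floor beside the table on its +x side. The open box is on top of the table, centred.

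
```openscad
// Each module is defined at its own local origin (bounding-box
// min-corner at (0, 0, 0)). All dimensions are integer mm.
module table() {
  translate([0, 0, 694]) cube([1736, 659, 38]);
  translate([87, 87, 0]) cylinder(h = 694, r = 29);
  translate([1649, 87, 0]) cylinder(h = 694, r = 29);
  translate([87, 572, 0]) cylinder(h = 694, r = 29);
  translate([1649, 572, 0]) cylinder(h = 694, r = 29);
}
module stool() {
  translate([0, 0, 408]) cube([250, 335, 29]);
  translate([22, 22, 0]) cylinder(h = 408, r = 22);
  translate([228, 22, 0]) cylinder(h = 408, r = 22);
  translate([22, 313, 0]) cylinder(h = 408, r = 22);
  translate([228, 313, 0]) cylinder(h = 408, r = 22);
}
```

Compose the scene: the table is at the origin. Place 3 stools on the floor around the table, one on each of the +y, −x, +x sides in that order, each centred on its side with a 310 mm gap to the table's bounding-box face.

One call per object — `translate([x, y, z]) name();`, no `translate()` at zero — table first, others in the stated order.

table();
translate([743, 969, 0]) stool();
translate([-560, 162, 0]) stool();
translate([2046, 162, 0]) stool();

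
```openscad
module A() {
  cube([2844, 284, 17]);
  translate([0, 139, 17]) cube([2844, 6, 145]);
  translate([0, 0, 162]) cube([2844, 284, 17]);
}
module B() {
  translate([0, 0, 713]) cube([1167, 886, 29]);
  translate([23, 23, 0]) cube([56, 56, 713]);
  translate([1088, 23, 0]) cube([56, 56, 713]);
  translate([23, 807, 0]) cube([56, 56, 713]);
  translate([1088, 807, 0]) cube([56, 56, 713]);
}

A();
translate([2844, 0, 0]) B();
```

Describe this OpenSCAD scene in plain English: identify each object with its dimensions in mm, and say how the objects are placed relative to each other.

A is an I-beam lying along x, 2844 mm long. Overall section height 179 mm. Two flanges 284 mm wide (y) and 17 mm thick, one on the floor and one at the top; a web 6 mm thick runs between them, centred on the flange width.

B is a rectangular dining table. The top is 1167×886×29 mm with its upper surface at z = 742 mm. It stands on four 56×56 mm square legs, each inset 23 mm from the nearest pair of top edges, running from the floor to the underside of the top.

The table is against the I-beam's +x side, with their −y faces flush.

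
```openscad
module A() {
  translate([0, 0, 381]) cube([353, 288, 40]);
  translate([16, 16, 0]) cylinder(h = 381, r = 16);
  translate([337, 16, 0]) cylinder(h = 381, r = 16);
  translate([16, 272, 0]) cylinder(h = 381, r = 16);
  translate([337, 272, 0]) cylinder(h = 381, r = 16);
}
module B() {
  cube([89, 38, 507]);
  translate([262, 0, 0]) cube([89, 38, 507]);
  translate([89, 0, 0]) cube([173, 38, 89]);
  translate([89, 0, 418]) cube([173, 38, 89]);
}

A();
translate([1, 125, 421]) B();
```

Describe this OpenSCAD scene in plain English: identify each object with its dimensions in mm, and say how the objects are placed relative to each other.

A is a four-legged stool. The seat is 353×288 mm, 40 mm thick, top at z = 421 mm. It stands on four round legs, each 32 mm in diameter, from z = 0 to the seat underside, each leg's axis is inset half a diameter from the nearest pair of seat edges (so the leg's bounding box is flush with the corner).

B is a picture frame with a 173×329 mm rectangular opening (x by z) and a uniform 89 mm border on every side. Frame depth is 38 mm along y. It is built from two vertical stiles running the full outside height and two horizontal rails spanning the gap between the stiles.

The picture frame is on top of the stool, centred.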